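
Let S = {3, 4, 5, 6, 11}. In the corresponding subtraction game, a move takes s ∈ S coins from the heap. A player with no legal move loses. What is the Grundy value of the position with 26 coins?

G(0) = 0
G(1) = mex{} = 0
G(2) = mex{} = 0
G(3) = mex{0} = 1
G(4) = mex{0,0} = 1
G(5) = mex{0,0,0} = 1
G(6) = mex{1,0,0,0} = 2
G(7) = mex{1,1,0,0} = 2
G(8) = mex{1,1,1,0} = 2
G(9) = mex{2,1,1,1} = 0
G(10) = mex{2,2,1,1} = 0
G(11) = mex{2,2,2,1,0} = 3
G(12) = mex{0,2,2,2,0} = 1
G(13) = mex{0,0,2,2,0} = 1
G(14) = mex{3,0,0,2,1} = 4
G(15) = mex{1,3,0,0,1} = 2
G(16) = mex{1,1,3,0,1} = 2
G(17) = mex{4,1,1,3,2} = 0
G(18) = mex{2,4,1,1,2} = 0
G(19) = mex{2,2,4,1,2} = 0
G(20) = mex{0,2,2,4,0} = 1
G(21) = mex{0,0,2,2,0} = 1
G(22) = mex{0,0,0,2,3} = 1
G(23) = mex{1,0,0,0,1} = 2
G(24) = mex{1,1,0,0,1} = 2
G(25) = mex{1,1,1,0,4} = 2
G(26) = mex{2,1,1,1,2} = 0

0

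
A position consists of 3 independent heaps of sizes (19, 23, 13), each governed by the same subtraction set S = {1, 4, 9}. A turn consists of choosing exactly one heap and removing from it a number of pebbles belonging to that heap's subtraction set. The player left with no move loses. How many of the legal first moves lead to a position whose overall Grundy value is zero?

2

All heaps use S = {1, 4, 9}:
n :  0  1  2  3  4  5  6  7  8  9 10 11 12 13 14 15 16 17 18 19 20 21 22 23
G :  0  1  0  1  2  0  1  0  1  2  0  1  0  1  2  0  1  0  1  2  0  1  0  1
Heap A: G(19) = 2.
Heap B: G(23) = 1.
Heap C: G(13) = 1.
Combined Grundy value = 2 ⊕ 1 ⊕ 1 = 2.
A winning move leaves total XOR = 0, i.e. changes one component's Grundy value g to g ⊕ X where X is the current total.
Heap A: need g' = 2⊕2 = 0. Options: 19−1→G=1, 19−4→G=0, 19−9→G=0. Hits: 2.
Heap B: need g' = 1⊕2 = 3. Options: 23−1→G=0, 23−4→G=2, 23−9→G=2. Hits: 0.
Heap C: need g' = 1⊕2 = 3. Options: 13−1→G=0, 13−4→G=2, 13−9→G=2. Hits: 0.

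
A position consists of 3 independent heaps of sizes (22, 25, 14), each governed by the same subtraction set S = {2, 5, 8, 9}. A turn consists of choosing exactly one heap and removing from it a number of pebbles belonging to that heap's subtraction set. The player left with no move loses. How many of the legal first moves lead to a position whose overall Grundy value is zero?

0

All heaps use S = {2, 5, 8, 9}:
G(0) = 0
G(1) = mex{} = 0
G(2) = mex{0} = 1
G(3) = mex{0} = 1
G(4) = mex{1} = 0
G(5) = mex{1,0} = 2
G(6) = mex{0,0} = 1
G(7) = mex{2,1} = 0
G(8) = mex{1,1,0} = 2
G(9) = mex{0,0,0,0} = 1
G(10) = mex{2,2,1,0} = 3
G(11) = mex{1,1,1,1} = 0
G(12) = mex{3,0,0,1} = 2
G(13) = mex{0,2,2,0} = 1
G(14) = mex{2,1,1,2} = 0
G(15) = mex{1,3,0,1} = 2
G(16) = mex{0,0,2,0} = 1
G(17) = mex{2,2,1,2} = 0
G(18) = mex{1,1,3,1} = 0
G(19) = mex{0,0,0,3} = 1
G(20) = mex{0,2,2,0} = 1
G(21) = mex{1,1,1,2} = 0
G(22) = mex{1,0,0,1} = 2
G(23) = mex{0,0,2,0} = 1
G(24) = mex{2,1,1,2} = 0
G(25) = mex{1,1,0,1} = 2
Heap A: G(22) = 2.
Heap B: G(25) = 2.
Heap C: G(14) = 0.
Combined Grundy value = 2 ⊕ 2 ⊕ 0 = 0.
A winning move leaves total XOR = 0, i.e. changes one component's Grundy value g to g ⊕ X where X is the current total.
Heap A: target g' = 2⊕0 = 2, but every legal move changes the Grundy value (mex property), so 0 moves.
Heap B: target g' = 2⊕0 = 2, but every legal move changes the Grundy value (mex property), so 0 moves.
Heap C: target g' = 0⊕0 = 0, but every legal move changes the Grundy value (mex property), so 0 moves.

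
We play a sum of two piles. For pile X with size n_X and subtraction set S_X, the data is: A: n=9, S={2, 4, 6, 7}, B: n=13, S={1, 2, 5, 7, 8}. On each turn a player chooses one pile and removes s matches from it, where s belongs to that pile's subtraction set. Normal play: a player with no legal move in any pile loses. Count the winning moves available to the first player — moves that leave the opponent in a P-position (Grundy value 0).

Pile A, S = {2, 4, 6, 7}:
n : 0 1 2 3 4 5 6 7 8 9
G : 0 0 1 1 2 2 3 3 4 0
G_A(9) = 0.
Pile B, S = {1, 2, 5, 7, 8}:
G(0) = 0
G(1) = mex{0} = 1
G(2) = mex{1,0} = 2
G(3) = mex{2,1} = 0
G(4) = mex{0,2} = 1
G(5) = mex{1,0,0} = 2
G(6) = mex{2,1,1} = 0
G(7) = mex{0,2,2,0} = 1
G(8) = mex{1,0,0,1,0} = 2
G(9) = mex{2,1,1,2,1} = 0
G(10) = mex{0,2,2,0,2} = 1
G(11) = mex{1,0,0,1,0} = 2
G(12) = mex{2,1,1,2,1} = 0
G(13) = mex{0,2,2,0,2} = 1
G_B(13) = 1.
Combined Grundy value = 0 ⊕ 1 = 1.
A winning move leaves total XOR = 0, i.e. changes one component's Grundy value g to g ⊕ X where X is the current total.
Pile A: need g' = 0⊕1 = 1. Options: 9−2→G=3, 9−4→G=2, 9−6→G=1, 9−7→G=1. Hits: 2.
Pile B: need g' = 1⊕1 = 0. Options: 13−1→G=0, 13−2→G=2, 13−5→G=2, 13−7→G=0, 13−8→G=2. Hits: 2.

4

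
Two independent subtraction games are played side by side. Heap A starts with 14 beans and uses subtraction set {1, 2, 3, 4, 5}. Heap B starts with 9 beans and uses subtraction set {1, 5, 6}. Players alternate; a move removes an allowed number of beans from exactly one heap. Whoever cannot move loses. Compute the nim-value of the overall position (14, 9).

1

Heap A, S = {1, 2, 3, 4, 5}:
G(0) = 0
G(1) = mex{0} = 1
G(2) = mex{1,0} = 2
G(3) = mex{2,1,0} = 3
G(4) = mex{3,2,1,0} = 4
G(5) = mex{4,3,2,1,0} = 5
G(6) = mex{5,4,3,2,1} = 0
G(7) = mex{0,5,4,3,2} = 1
G(8) = mex{1,0,5,4,3} = 2
G(9) = mex{2,1,0,5,4} = 3
G(10) = mex{3,2,1,0,5} = 4
G(11) = mex{4,3,2,1,0} = 5
G(12) = mex{5,4,3,2,1} = 0
G(13) = mex{0,5,4,3,2} = 1
G(14) = mex{1,0,5,4,3} = 2
G_A(14) = 2.
Heap B, S = {1, 5, 6}:
n : 0 1 2 3 4 5 6 7 8 9
G : 0 1 0 1 0 1 2 3 2 3
G_B(9) = 3.
Combined Grundy value = 2 ⊕ 3 = 1.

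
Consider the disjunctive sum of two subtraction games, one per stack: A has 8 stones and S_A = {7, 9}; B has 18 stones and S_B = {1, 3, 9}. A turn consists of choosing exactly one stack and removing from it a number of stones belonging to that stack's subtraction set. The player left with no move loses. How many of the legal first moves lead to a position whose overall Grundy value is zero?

Stack A, S = {7, 9}:
n : 0 1 2 3 4 5 6 7 8
G : 0 0 0 0 0 0 0 1 1
G_A(8) = 1.
Stack B, S = {1, 3, 9}:
G(0) = 0
G(1) = mex{0} = 1
G(2) = mex{1} = 0
G(3) = mex{0,0} = 1
G(4) = mex{1,1} = 0
G(5) = mex{0,0} = 1
G(6) = mex{1,1} = 0
G(7) = mex{0,0} = 1
G(8) = mex{1,1} = 0
G(9) = mex{0,0,0} = 1
G(10) = mex{1,1,1} = 0
G(11) = mex{0,0,0} = 1
G(12) = mex{1,1,1} = 0
G(13) = mex{0,0,0} = 1
G(14) = mex{1,1,1} = 0
G(15) = mex{0,0,0} = 1
G(16) = mex{1,1,1} = 0
G(17) = mex{0,0,0} = 1
G(18) = mex{1,1,1} = 0
G_B(18) = 0.
Combined Grundy value = 1 ⊕ 0 = 1.
A winning move leaves total XOR = 0, i.e. changes one component's Grundy value g to g ⊕ X where X is the current total.
Stack A: need g' = 1⊕1 = 0. Options: 8−7→G=0. Hits: 1.
Stack B: need g' = 0⊕1 = 1. Options: 18−1→G=1, 18−3→G=1, 18−9→G=1. Hits: 3.

4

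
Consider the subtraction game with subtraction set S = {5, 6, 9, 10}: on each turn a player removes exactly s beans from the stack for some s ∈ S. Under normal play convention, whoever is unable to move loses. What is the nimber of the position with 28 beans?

G(0) = 0
G(1) = mex{} = 0
G(2) = mex{} = 0
G(3) = mex{} = 0
G(4) = mex{} = 0
G(5) = mex{0} = 1
G(6) = mex{0,0} = 1
G(7) = mex{0,0} = 1
G(8) = mex{0,0} = 1
G(9) = mex{0,0,0} = 1
G(10) = mex{1,0,0,0} = 2
G(11) = mex{1,1,0,0} = 2
G(12) = mex{1,1,0,0} = 2
G(13) = mex{1,1,0,0} = 2
G(14) = mex{1,1,1,0} = 2
G(15) = mex{2,1,1,1} = 0
G(16) = mex{2,2,1,1} = 0
G(17) = mex{2,2,1,1} = 0
G(18) = mex{2,2,1,1} = 0
G(19) = mex{2,2,2,1} = 0
G(20) = mex{0,2,2,2} = 1
G(21) = mex{0,0,2,2} = 1
G(22) = mex{0,0,2,2} = 1
G(23) = mex{0,0,2,2} = 1
G(24) = mex{0,0,0,2} = 1
G(25) = mex{1,0,0,0} = 2
G(26) = mex{1,1,0,0} = 2
G(27) = mex{1,1,0,0} = 2
G(28) = mex{1,1,0,0} = 2

2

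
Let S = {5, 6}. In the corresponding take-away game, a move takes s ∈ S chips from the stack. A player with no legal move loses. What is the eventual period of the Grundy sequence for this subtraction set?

11

G(0) = 0
G(1) = mex{} = 0
G(2) = mex{} = 0
G(3) = mex{} = 0
G(4) = mex{} = 0
G(5) = mex{0} = 1
G(6) = mex{0,0} = 1
G(7) = mex{0,0} = 1
G(8) = mex{0,0} = 1
G(9) = mex{0,0} = 1
G(10) = mex{1,0} = 2
G(11) = mex{1,1} = 0
G(12) = mex{1,1} = 0
G(13) = mex{1,1} = 0
G(14) = mex{1,1} = 0
G(15) = mex{2,1} = 0
G(16) = mex{0,2} = 1
G(17) = mex{0,0} = 1
G(18) = mex{0,0} = 1
G(19) = mex{0,0} = 1
G(20) = mex{0,0} = 1
G(21) = mex{1,0} = 2
G(22) = mex{1,1} = 0
G(23) = mex{1,1} = 0
G(n+11) = G(n) holds for n = 0,…,5 (a full window of length max(S) = 6), so the sequence is purely periodic with period 11.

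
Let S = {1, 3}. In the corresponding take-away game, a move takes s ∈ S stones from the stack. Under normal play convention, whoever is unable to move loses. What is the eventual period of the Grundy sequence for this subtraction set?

n :  0  1  2  3  4  5  6  7  8  9 10 11 12 13 14
G :  0  1  0  1  0  1  0  1  0  1  0  1  0  1  0
G(n+2) = G(n) holds for n = 0,…,2 (a full window of length max(S) = 3), so the sequence is purely periodic with period 2.

2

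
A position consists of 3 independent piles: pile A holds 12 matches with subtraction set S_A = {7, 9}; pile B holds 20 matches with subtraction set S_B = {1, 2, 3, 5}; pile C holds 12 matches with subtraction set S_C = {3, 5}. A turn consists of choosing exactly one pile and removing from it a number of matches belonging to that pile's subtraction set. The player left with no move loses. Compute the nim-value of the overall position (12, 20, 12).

Pile A, S = {7, 9}:
n :  0  1  2  3  4  5  6  7  8  9 10 11 12
G :  0  0  0  0  0  0  0  1  1  1  1  1  1
G_A(12) = 1.
Pile B, S = {1, 2, 3, 5}:
G(0) = 0
G(1) = mex{0} = 1
G(2) = mex{1,0} = 2
G(3) = mex{2,1,0} = 3
G(4) = mex{3,2,1} = 0
G(5) = mex{0,3,2,0} = 1
G(6) = mex{1,0,3,1} = 2
G(7) = mex{2,1,0,2} = 3
G(8) = mex{3,2,1,3} = 0
G(9) = mex{0,3,2,0} = 1
G(10) = mex{1,0,3,1} = 2
G(11) = mex{2,1,0,2} = 3
G(12) = mex{3,2,1,3} = 0
G(13) = mex{0,3,2,0} = 1
G(14) = mex{1,0,3,1} = 2
G(15) = mex{2,1,0,2} = 3
G(16) = mex{3,2,1,3} = 0
G(17) = mex{0,3,2,0} = 1
G(18) = mex{1,0,3,1} = 2
G(19) = mex{2,1,0,2} = 3
G(20) = mex{3,2,1,3} = 0
G_B(20) = 0.
Pile C, S = {3, 5}:
G(0) = 0
G(1) = mex{} = 0
G(2) = mex{} = 0
G(3) = mex{0} = 1
G(4) = mex{0} = 1
G(5) = mex{0,0} = 1
G(6) = mex{1,0} = 2
G(7) = mex{1,0} = 2
G(8) = mex{1,1} = 0
G(9) = mex{2,1} = 0
G(10) = mex{2,1} = 0
G(11) = mex{0,2} = 1
G(12) = mex{0,2} = 1
G_C(12) = 1.
Combined Grundy value = 1 ⊕ 0 ⊕ 1 = 0.

0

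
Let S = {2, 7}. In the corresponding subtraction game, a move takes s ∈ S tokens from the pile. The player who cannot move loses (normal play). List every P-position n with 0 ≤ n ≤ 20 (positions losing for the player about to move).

G(0) = 0
G(1) = mex{} = 0
G(2) = mex{0} = 1
G(3) = mex{0} = 1
G(4) = mex{1} = 0
G(5) = mex{1} = 0
G(6) = mex{0} = 1
G(7) = mex{0,0} = 1
G(8) = mex{1,0} = 2
G(9) = mex{1,1} = 0
G(10) = mex{2,1} = 0
G(11) = mex{0,0} = 1
G(12) = mex{0,0} = 1
G(13) = mex{1,1} = 0
G(14) = mex{1,1} = 0
G(15) = mex{0,2} = 1
G(16) = mex{0,0} = 1
G(17) = mex{1,0} = 2
G(18) = mex{1,1} = 0
G(19) = mex{2,1} = 0
G(20) = mex{0,0} = 1
P-positions are exactly the n with G(n) = 0.

0, 1, 4, 5, 9, 10, 13, 14, 18, 19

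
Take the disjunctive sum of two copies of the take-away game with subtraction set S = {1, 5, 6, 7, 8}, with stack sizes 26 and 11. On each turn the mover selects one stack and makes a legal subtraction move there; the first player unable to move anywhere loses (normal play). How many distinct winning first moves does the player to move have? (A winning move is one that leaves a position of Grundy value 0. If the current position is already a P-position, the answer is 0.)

2

All stacks use S = {1, 5, 6, 7, 8}:
n :  0  1  2  3  4  5  6  7  8  9 10 11 12 13 14 15 16 17 18 19 20 21 22 23 24 25 26
G :  0  1  0  1  0  1  2  3  2  3  2  3  4  0  1  0  1  0  1  2  3  2  3  2  3  4  0
Stack A: G(26) = 0.
Stack B: G(11) = 3.
Combined Grundy value = 0 ⊕ 3 = 3.
A winning move leaves total XOR = 0, i.e. changes one component's Grundy value g to g ⊕ X where X is the current total.
Stack A: need g' = 0⊕3 = 3. Options: 26−1→G=4, 26−5→G=2, 26−6→G=3, 26−7→G=2, 26−8→G=1. Hits: 1.
Stack B: need g' = 3⊕3 = 0. Options: 11−1→G=2, 11−5→G=2, 11−6→G=1, 11−7→G=0, 11−8→G=1. Hits: 1.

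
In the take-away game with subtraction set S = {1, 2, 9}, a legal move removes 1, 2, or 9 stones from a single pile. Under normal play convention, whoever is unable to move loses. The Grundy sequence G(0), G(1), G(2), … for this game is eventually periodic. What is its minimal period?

n :  0  1  2  3  4  5  6  7  8  9 10 11 12 13 14 15 16 17 18 19 20 21
G :  0  1  2  0  1  2  0  1  2  3  0  1  2  0  1  2  0  1  2  3  0  1
G(n+10) = G(n) holds for n = 0,…,8 (a full window of length max(S) = 9), so the sequence is purely periodic with period 10.

10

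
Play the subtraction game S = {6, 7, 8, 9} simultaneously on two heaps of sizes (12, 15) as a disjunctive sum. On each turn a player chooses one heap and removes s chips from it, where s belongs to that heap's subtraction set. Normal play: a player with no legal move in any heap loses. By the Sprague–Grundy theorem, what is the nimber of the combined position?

All heaps use S = {6, 7, 8, 9}:
G(0) = 0
G(1) = mex{} = 0
G(2) = mex{} = 0
G(3) = mex{} = 0
G(4) = mex{} = 0
G(5) = mex{} = 0
G(6) = mex{0} = 1
G(7) = mex{0,0} = 1
G(8) = mex{0,0,0} = 1
G(9) = mex{0,0,0,0} = 1
G(10) = mex{0,0,0,0} = 1
G(11) = mex{0,0,0,0} = 1
G(12) = mex{1,0,0,0} = 2
G(13) = mex{1,1,0,0} = 2
G(14) = mex{1,1,1,0} = 2
G(15) = mex{1,1,1,1} = 0
Heap A: G(12) = 2.
Heap B: G(15) = 0.
Combined Grundy value = 2 ⊕ 0 = 2.

2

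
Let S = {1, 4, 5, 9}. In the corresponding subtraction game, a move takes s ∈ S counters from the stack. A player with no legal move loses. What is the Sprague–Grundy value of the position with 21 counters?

3

G(0) = 0
G(1) = mex{0} = 1
G(2) = mex{1} = 0
G(3) = mex{0} = 1
G(4) = mex{1,0} = 2
G(5) = mex{2,1,0} = 3
G(6) = mex{3,0,1} = 2
G(7) = mex{2,1,0} = 3
G(8) = mex{3,2,1} = 0
G(9) = mex{0,3,2,0} = 1
G(10) = mex{1,2,3,1} = 0
G(11) = mex{0,3,2,0} = 1
G(12) = mex{1,0,3,1} = 2
G(13) = mex{2,1,0,2} = 3
G(14) = mex{3,0,1,3} = 2
G(15) = mex{2,1,0,2} = 3
G(16) = mex{3,2,1,3} = 0
G(17) = mex{0,3,2,0} = 1
G(18) = mex{1,2,3,1} = 0
G(19) = mex{0,3,2,0} = 1
G(20) = mex{1,0,3,1} = 2
G(21) = mex{2,1,0,2} = 3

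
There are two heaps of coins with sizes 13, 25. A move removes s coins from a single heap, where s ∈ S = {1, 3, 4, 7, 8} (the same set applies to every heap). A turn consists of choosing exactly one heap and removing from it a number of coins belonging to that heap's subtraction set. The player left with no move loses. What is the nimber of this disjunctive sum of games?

All heaps use S = {1, 3, 4, 7, 8}:
n :  0  1  2  3  4  5  6  7  8  9 10 11 12 13 14 15 16 17 18 19 20 21 22 23 24 25
G :  0  1  0  1  2  3  2  3  4  5  4  0  1  0  1  2  3  2  3  4  5  4  0  1  0  1
Heap A: G(13) = 0.
Heap B: G(25) = 1.
Combined Grundy value = 0 ⊕ 1 = 1.

1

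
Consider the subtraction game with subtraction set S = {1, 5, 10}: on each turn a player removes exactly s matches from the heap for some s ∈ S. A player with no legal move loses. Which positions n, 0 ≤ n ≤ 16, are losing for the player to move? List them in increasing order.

0, 2, 4, 6, 8, 15

G(0) = 0
G(1) = mex{0} = 1
G(2) = mex{1} = 0
G(3) = mex{0} = 1
G(4) = mex{1} = 0
G(5) = mex{0,0} = 1
G(6) = mex{1,1} = 0
G(7) = mex{0,0} = 1
G(8) = mex{1,1} = 0
G(9) = mex{0,0} = 1
G(10) = mex{1,1,0} = 2
G(11) = mex{2,0,1} = 3
G(12) = mex{3,1,0} = 2
G(13) = mex{2,0,1} = 3
G(14) = mex{3,1,0} = 2
G(15) = mex{2,2,1} = 0
G(16) = mex{0,3,0} = 1
P-positions are exactly the n with G(n) = 0.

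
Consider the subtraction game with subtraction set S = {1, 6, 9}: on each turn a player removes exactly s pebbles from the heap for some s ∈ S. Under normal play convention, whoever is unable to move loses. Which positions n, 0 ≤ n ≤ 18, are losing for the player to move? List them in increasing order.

n :  0  1  2  3  4  5  6  7  8  9 10 11 12 13 14 15 16 17 18
G :  0  1  0  1  0  1  2  0  1  2  3  2  0  1  0  1  2  0  1
P-positions are exactly the n with G(n) = 0.

0, 2, 4, 7, 12, 14, 17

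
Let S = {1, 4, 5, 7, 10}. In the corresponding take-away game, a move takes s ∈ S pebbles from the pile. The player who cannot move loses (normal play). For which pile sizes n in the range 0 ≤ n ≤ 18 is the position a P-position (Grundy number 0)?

n :  0  1  2  3  4  5  6  7  8  9 10 11 12 13 14 15 16 17 18
G :  0  1  0  1  2  3  2  3  0  1  4  0  1  3  0  1  3  0  1
P-positions are exactly the n with G(n) = 0.

0, 2, 8, 11, 14, 17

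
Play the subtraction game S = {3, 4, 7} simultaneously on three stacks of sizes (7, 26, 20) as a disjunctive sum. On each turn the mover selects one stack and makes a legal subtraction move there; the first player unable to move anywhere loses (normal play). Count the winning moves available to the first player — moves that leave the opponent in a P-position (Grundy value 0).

0

All stacks use S = {3, 4, 7}:
G(0) = 0
G(1) = mex{} = 0
G(2) = mex{} = 0
G(3) = mex{0} = 1
G(4) = mex{0,0} = 1
G(5) = mex{0,0} = 1
G(6) = mex{1,0} = 2
G(7) = mex{1,1,0} = 2
G(8) = mex{1,1,0} = 2
G(9) = mex{2,1,0} = 3
G(10) = mex{2,2,1} = 0
G(11) = mex{2,2,1} = 0
G(12) = mex{3,2,1} = 0
G(13) = mex{0,3,2} = 1
G(14) = mex{0,0,2} = 1
G(15) = mex{0,0,2} = 1
G(16) = mex{1,0,3} = 2
G(17) = mex{1,1,0} = 2
G(18) = mex{1,1,0} = 2
G(19) = mex{2,1,0} = 3
G(20) = mex{2,2,1} = 0
G(21) = mex{2,2,1} = 0
G(22) = mex{3,2,1} = 0
G(23) = mex{0,3,2} = 1
G(24) = mex{0,0,2} = 1
G(25) = mex{0,0,2} = 1
G(26) = mex{1,0,3} = 2
Stack A: G(7) = 2.
Stack B: G(26) = 2.
Stack C: G(20) = 0.
Combined Grundy value = 2 ⊕ 2 ⊕ 0 = 0.
A winning move leaves total XOR = 0, i.e. changes one component's Grundy value g to g ⊕ X where X is the current total.
Stack A: target g' = 2⊕0 = 2, but every legal move changes the Grundy value (mex property), so 0 moves.
Stack B: target g' = 2⊕0 = 2, but every legal move changes the Grundy value (mex property), so 0 moves.
Stack C: target g' = 0⊕0 = 0, but every legal move changes the Grundy value (mex property), so 0 moves.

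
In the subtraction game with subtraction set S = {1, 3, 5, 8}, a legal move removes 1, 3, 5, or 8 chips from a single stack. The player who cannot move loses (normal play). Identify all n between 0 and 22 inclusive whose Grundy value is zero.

0, 2, 4, 6, 13, 15, 17, 19

n :  0  1  2  3  4  5  6  7  8  9 10 11 12 13 14 15 16 17 18 19 20 21 22
G :  0  1  0  1  0  1  0  1  2  3  2  3  2  0  1  0  1  0  1  0  1  2  3
P-positions are exactly the n with G(n) = 0.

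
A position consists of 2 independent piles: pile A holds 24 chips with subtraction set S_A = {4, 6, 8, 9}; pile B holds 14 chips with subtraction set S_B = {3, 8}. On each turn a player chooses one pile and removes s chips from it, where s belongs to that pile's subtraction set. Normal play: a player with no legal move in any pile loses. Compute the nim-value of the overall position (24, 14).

3

Pile A, S = {4, 6, 8, 9}:
n :  0  1  2  3  4  5  6  7  8  9 10 11 12 13 14 15 16 17 18 19 20 21 22 23 24
G :  0  0  0  0  1  1  1  1  2  2  2  2  3  0  0  0  0  1  1  1  1  2  2  2  2
G_A(24) = 2.
Pile B, S = {3, 8}:
n :  0  1  2  3  4  5  6  7  8  9 10 11 12 13 14
G :  0  0  0  1  1  1  0  0  2  1  1  0  0  0  1
G_B(14) = 1.
Combined Grundy value = 2 ⊕ 1 = 3.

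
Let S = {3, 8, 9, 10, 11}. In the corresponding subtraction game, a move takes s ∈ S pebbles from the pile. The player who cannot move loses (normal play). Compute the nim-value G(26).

0

n :  0  1  2  3  4  5  6  7  8  9 10 11 12 13 14 15 16 17 18 19 20 21 22 23 24 25 26
G :  0  0  0  1  1  1  0  0  2  1  1  3  2  2  2  3  3  3  4  0  0  0  1  1  1  0  0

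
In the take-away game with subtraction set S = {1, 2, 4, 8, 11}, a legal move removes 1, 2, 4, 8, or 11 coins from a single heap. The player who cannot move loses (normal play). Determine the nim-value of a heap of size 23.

2

G(0) = 0
G(1) = mex{0} = 1
G(2) = mex{1,0} = 2
G(3) = mex{2,1} = 0
G(4) = mex{0,2,0} = 1
G(5) = mex{1,0,1} = 2
G(6) = mex{2,1,2} = 0
G(7) = mex{0,2,0} = 1
G(8) = mex{1,0,1,0} = 2
G(9) = mex{2,1,2,1} = 0
G(10) = mex{0,2,0,2} = 1
G(11) = mex{1,0,1,0,0} = 2
G(12) = mex{2,1,2,1,1} = 0
G(13) = mex{0,2,0,2,2} = 1
G(14) = mex{1,0,1,0,0} = 2
G(15) = mex{2,1,2,1,1} = 0
G(16) = mex{0,2,0,2,2} = 1
G(17) = mex{1,0,1,0,0} = 2
G(18) = mex{2,1,2,1,1} = 0
G(19) = mex{0,2,0,2,2} = 1
G(20) = mex{1,0,1,0,0} = 2
G(21) = mex{2,1,2,1,1} = 0
G(22) = mex{0,2,0,2,2} = 1
G(23) = mex{1,0,1,0,0} = 2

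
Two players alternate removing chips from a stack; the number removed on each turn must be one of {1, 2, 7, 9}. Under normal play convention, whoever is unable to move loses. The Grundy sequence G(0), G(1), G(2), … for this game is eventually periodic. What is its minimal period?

G(0) = 0
G(1) = mex{0} = 1
G(2) = mex{1,0} = 2
G(3) = mex{2,1} = 0
G(4) = mex{0,2} = 1
G(5) = mex{1,0} = 2
G(6) = mex{2,1} = 0
G(7) = mex{0,2,0} = 1
G(8) = mex{1,0,1} = 2
G(9) = mex{2,1,2,0} = 3
G(10) = mex{3,2,0,1} = 4
G(11) = mex{4,3,1,2} = 0
G(12) = mex{0,4,2,0} = 1
G(13) = mex{1,0,0,1} = 2
G(14) = mex{2,1,1,2} = 0
G(15) = mex{0,2,2,0} = 1
G(16) = mex{1,0,3,1} = 2
G(17) = mex{2,1,4,2} = 0
G(18) = mex{0,2,0,3} = 1
G(19) = mex{1,0,1,4} = 2
G(20) = mex{2,1,2,0} = 3
G(21) = mex{3,2,0,1} = 4
G(22) = mex{4,3,1,2} = 0
G(23) = mex{0,4,2,0} = 1
G(n+11) = G(n) holds for n = 0,…,8 (a full window of length max(S) = 9), so the sequence is purely periodic with period 11.

11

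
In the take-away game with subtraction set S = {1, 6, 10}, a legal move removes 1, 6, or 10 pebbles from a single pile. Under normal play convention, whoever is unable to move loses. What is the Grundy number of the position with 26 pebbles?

n :  0  1  2  3  4  5  6  7  8  9 10 11 12 13 14 15 16 17 18 19 20 21 22 23 24 25 26
G :  0  1  0  1  0  1  2  0  1  0  1  0  1  2  3  2  0  1  0  1  0  1  2  0  1  0  1

1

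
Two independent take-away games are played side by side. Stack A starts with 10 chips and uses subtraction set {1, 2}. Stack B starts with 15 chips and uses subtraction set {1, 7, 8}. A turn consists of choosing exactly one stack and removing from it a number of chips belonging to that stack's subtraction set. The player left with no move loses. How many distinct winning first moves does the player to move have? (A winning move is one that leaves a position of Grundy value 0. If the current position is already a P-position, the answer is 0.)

Stack A, S = {1, 2}:
n :  0  1  2  3  4  5  6  7  8  9 10
G :  0  1  2  0  1  2  0  1  2  0  1
G_A(10) = 1.
Stack B, S = {1, 7, 8}:
G(0) = 0
G(1) = mex{0} = 1
G(2) = mex{1} = 0
G(3) = mex{0} = 1
G(4) = mex{1} = 0
G(5) = mex{0} = 1
G(6) = mex{1} = 0
G(7) = mex{0,0} = 1
G(8) = mex{1,1,0} = 2
G(9) = mex{2,0,1} = 3
G(10) = mex{3,1,0} = 2
G(11) = mex{2,0,1} = 3
G(12) = mex{3,1,0} = 2
G(13) = mex{2,0,1} = 3
G(14) = mex{3,1,0} = 2
G(15) = mex{2,2,1} = 0
G_B(15) = 0.
Combined Grundy value = 1 ⊕ 0 = 1.
A winning move leaves total XOR = 0, i.e. changes one component's Grundy value g to g ⊕ X where X is the current total.
Stack A: need g' = 1⊕1 = 0. Options: 10−1→G=0, 10−2→G=2. Hits: 1.
Stack B: need g' = 0⊕1 = 1. Options: 15−1→G=2, 15−7→G=2, 15−8→G=1. Hits: 1.

2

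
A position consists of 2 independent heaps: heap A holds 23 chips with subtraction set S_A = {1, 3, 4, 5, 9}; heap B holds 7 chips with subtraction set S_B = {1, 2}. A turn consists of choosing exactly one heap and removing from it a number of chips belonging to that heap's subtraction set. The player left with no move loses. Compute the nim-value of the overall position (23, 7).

Heap A, S = {1, 3, 4, 5, 9}:
G(0) = 0
G(1) = mex{0} = 1
G(2) = mex{1} = 0
G(3) = mex{0,0} = 1
G(4) = mex{1,1,0} = 2
G(5) = mex{2,0,1,0} = 3
G(6) = mex{3,1,0,1} = 2
G(7) = mex{2,2,1,0} = 3
G(8) = mex{3,3,2,1} = 0
G(9) = mex{0,2,3,2,0} = 1
G(10) = mex{1,3,2,3,1} = 0
G(11) = mex{0,0,3,2,0} = 1
G(12) = mex{1,1,0,3,1} = 2
G(13) = mex{2,0,1,0,2} = 3
G(14) = mex{3,1,0,1,3} = 2
G(15) = mex{2,2,1,0,2} = 3
G(16) = mex{3,3,2,1,3} = 0
G(17) = mex{0,2,3,2,0} = 1
G(18) = mex{1,3,2,3,1} = 0
G(19) = mex{0,0,3,2,0} = 1
G(20) = mex{1,1,0,3,1} = 2
G(21) = mex{2,0,1,0,2} = 3
G(22) = mex{3,1,0,1,3} = 2
G(23) = mex{2,2,1,0,2} = 3
G_A(23) = 3.
Heap B, S = {1, 2}:
n : 0 1 2 3 4 5 6 7
G : 0 1 2 0 1 2 0 1
G_B(7) = 1.
Combined Grundy value = 3 ⊕ 1 = 2.

2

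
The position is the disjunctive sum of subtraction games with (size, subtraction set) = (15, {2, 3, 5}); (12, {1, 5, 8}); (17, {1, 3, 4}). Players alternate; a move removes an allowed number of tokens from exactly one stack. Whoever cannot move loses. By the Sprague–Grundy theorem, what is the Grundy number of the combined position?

Stack A, S = {2, 3, 5}:
G(0) = 0
G(1) = mex{} = 0
G(2) = mex{0} = 1
G(3) = mex{0,0} = 1
G(4) = mex{1,0} = 2
G(5) = mex{1,1,0} = 2
G(6) = mex{2,1,0} = 3
G(7) = mex{2,2,1} = 0
G(8) = mex{3,2,1} = 0
G(9) = mex{0,3,2} = 1
G(10) = mex{0,0,2} = 1
G(11) = mex{1,0,3} = 2
G(12) = mex{1,1,0} = 2
G(13) = mex{2,1,0} = 3
G(14) = mex{2,2,1} = 0
G(15) = mex{3,2,1} = 0
G_A(15) = 0.
Stack B, S = {1, 5, 8}:
G(0) = 0
G(1) = mex{0} = 1
G(2) = mex{1} = 0
G(3) = mex{0} = 1
G(4) = mex{1} = 0
G(5) = mex{0,0} = 1
G(6) = mex{1,1} = 0
G(7) = mex{0,0} = 1
G(8) = mex{1,1,0} = 2
G(9) = mex{2,0,1} = 3
G(10) = mex{3,1,0} = 2
G(11) = mex{2,0,1} = 3
G(12) = mex{3,1,0} = 2
G_B(12) = 2.
Stack C, S = {1, 3, 4}:
G(0) = 0
G(1) = mex{0} = 1
G(2) = mex{1} = 0
G(3) = mex{0,0} = 1
G(4) = mex{1,1,0} = 2
G(5) = mex{2,0,1} = 3
G(6) = mex{3,1,0} = 2
G(7) = mex{2,2,1} = 0
G(8) = mex{0,3,2} = 1
G(9) = mex{1,2,3} = 0
G(10) = mex{0,0,2} = 1
G(11) = mex{1,1,0} = 2
G(12) = mex{2,0,1} = 3
G(13) = mex{3,1,0} = 2
G(14) = mex{2,2,1} = 0
G(15) = mex{0,3,2} = 1
G(16) = mex{1,2,3} = 0
G(17) = mex{0,0,2} = 1
G_C(17) = 1.
Combined Grundy value = 0 ⊕ 2 ⊕ 1 = 3.

3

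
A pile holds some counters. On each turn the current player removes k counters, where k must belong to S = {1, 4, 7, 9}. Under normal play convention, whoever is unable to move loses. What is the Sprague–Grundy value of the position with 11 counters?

1

G(0) = 0
G(1) = mex{0} = 1
G(2) = mex{1} = 0
G(3) = mex{0} = 1
G(4) = mex{1,0} = 2
G(5) = mex{2,1} = 0
G(6) = mex{0,0} = 1
G(7) = mex{1,1,0} = 2
G(8) = mex{2,2,1} = 0
G(9) = mex{0,0,0,0} = 1
G(10) = mex{1,1,1,1} = 0
G(11) = mex{0,2,2,0} = 1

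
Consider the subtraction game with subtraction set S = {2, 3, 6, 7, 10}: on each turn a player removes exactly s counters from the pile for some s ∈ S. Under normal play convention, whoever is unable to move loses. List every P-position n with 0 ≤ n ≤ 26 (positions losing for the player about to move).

G(0) = 0
G(1) = mex{} = 0
G(2) = mex{0} = 1
G(3) = mex{0,0} = 1
G(4) = mex{1,0} = 2
G(5) = mex{1,1} = 0
G(6) = mex{2,1,0} = 3
G(7) = mex{0,2,0,0} = 1
G(8) = mex{3,0,1,0} = 2
G(9) = mex{1,3,1,1} = 0
G(10) = mex{2,1,2,1,0} = 3
G(11) = mex{0,2,0,2,0} = 1
G(12) = mex{3,0,3,0,1} = 2
G(13) = mex{1,3,1,3,1} = 0
G(14) = mex{2,1,2,1,2} = 0
G(15) = mex{0,2,0,2,0} = 1
G(16) = mex{0,0,3,0,3} = 1
G(17) = mex{1,0,1,3,1} = 2
G(18) = mex{1,1,2,1,2} = 0
G(19) = mex{2,1,0,2,0} = 3
G(20) = mex{0,2,0,0,3} = 1
G(21) = mex{3,0,1,0,1} = 2
G(22) = mex{1,3,1,1,2} = 0
G(23) = mex{2,1,2,1,0} = 3
G(24) = mex{0,2,0,2,0} = 1
G(25) = mex{3,0,3,0,1} = 2
G(26) = mex{1,3,1,3,1} = 0
P-positions are exactly the n with G(n) = 0.

0, 1, 5, 9, 13, 14, 18, 22, 26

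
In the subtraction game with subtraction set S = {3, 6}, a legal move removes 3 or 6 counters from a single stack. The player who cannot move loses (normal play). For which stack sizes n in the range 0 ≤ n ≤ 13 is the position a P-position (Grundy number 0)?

G(0) = 0
G(1) = mex{} = 0
G(2) = mex{} = 0
G(3) = mex{0} = 1
G(4) = mex{0} = 1
G(5) = mex{0} = 1
G(6) = mex{1,0} = 2
G(7) = mex{1,0} = 2
G(8) = mex{1,0} = 2
G(9) = mex{2,1} = 0
G(10) = mex{2,1} = 0
G(11) = mex{2,1} = 0
G(12) = mex{0,2} = 1
G(13) = mex{0,2} = 1
P-positions are exactly the n with G(n) = 0.

0, 1, 2, 9, 10, 11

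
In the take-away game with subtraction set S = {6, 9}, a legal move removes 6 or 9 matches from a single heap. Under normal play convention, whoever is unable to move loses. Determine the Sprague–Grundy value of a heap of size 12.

2

n :  0  1  2  3  4  5  6  7  8  9 10 11 12
G :  0  0  0  0  0  0  1  1  1  1  1  1  2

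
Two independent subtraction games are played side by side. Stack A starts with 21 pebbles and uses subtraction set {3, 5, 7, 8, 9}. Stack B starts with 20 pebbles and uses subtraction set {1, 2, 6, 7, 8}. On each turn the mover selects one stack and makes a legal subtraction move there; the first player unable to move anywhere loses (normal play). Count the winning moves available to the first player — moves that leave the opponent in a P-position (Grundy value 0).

Stack A, S = {3, 5, 7, 8, 9}:
G(0) = 0
G(1) = mex{} = 0
G(2) = mex{} = 0
G(3) = mex{0} = 1
G(4) = mex{0} = 1
G(5) = mex{0,0} = 1
G(6) = mex{1,0} = 2
G(7) = mex{1,0,0} = 2
G(8) = mex{1,1,0,0} = 2
G(9) = mex{2,1,0,0,0} = 3
G(10) = mex{2,1,1,0,0} = 3
G(11) = mex{2,2,1,1,0} = 3
G(12) = mex{3,2,1,1,1} = 0
G(13) = mex{3,2,2,1,1} = 0
G(14) = mex{3,3,2,2,1} = 0
G(15) = mex{0,3,2,2,2} = 1
G(16) = mex{0,3,3,2,2} = 1
G(17) = mex{0,0,3,3,2} = 1
G(18) = mex{1,0,3,3,3} = 2
G(19) = mex{1,0,0,3,3} = 2
G(20) = mex{1,1,0,0,3} = 2
G(21) = mex{2,1,0,0,0} = 3
G_A(21) = 3.
Stack B, S = {1, 2, 6, 7, 8}:
G(0) = 0
G(1) = mex{0} = 1
G(2) = mex{1,0} = 2
G(3) = mex{2,1} = 0
G(4) = mex{0,2} = 1
G(5) = mex{1,0} = 2
G(6) = mex{2,1,0} = 3
G(7) = mex{3,2,1,0} = 4
G(8) = mex{4,3,2,1,0} = 5
G(9) = mex{5,4,0,2,1} = 3
G(10) = mex{3,5,1,0,2} = 4
G(11) = mex{4,3,2,1,0} = 5
G(12) = mex{5,4,3,2,1} = 0
G(13) = mex{0,5,4,3,2} = 1
G(14) = mex{1,0,5,4,3} = 2
G(15) = mex{2,1,3,5,4} = 0
G(16) = mex{0,2,4,3,5} = 1
G(17) = mex{1,0,5,4,3} = 2
G(18) = mex{2,1,0,5,4} = 3
G(19) = mex{3,2,1,0,5} = 4
G(20) = mex{4,3,2,1,0} = 5
G_B(20) = 5.
Combined Grundy value = 3 ⊕ 5 = 6.
A winning move leaves total XOR = 0, i.e. changes one component's Grundy value g to g ⊕ X where X is the current total.
Stack A: need g' = 3⊕6 = 5. Options: 21−3→G=2, 21−5→G=1, 21−7→G=0, 21−8→G=0, 21−9→G=0. Hits: 0.
Stack B: need g' = 5⊕6 = 3. Options: 20−1→G=4, 20−2→G=3, 20−6→G=2, 20−7→G=1, 20−8→G=0. Hits: 1.

1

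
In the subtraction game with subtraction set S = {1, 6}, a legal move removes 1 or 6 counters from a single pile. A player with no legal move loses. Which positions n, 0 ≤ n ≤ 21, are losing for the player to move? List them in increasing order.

0, 2, 4, 7, 9, 11, 14, 16, 18, 21

n :  0  1  2  3  4  5  6  7  8  9 10 11 12 13 14 15 16 17 18 19 20 21
G :  0  1  0  1  0  1  2  0  1  0  1  0  1  2  0  1  0  1  0  1  2  0
P-positions are exactly the n with G(n) = 0.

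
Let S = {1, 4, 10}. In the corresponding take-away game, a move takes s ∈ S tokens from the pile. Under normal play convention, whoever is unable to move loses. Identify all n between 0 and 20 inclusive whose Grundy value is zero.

n :  0  1  2  3  4  5  6  7  8  9 10 11 12 13 14 15 16 17 18 19 20
G :  0  1  0  1  2  0  1  0  1  2  3  2  3  0  1  3  0  1  0  1  2
P-positions are exactly the n with G(n) = 0.

0, 2, 5, 7, 13, 16, 18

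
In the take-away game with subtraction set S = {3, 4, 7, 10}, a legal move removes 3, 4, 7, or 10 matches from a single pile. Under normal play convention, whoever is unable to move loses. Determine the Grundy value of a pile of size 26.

G(0) = 0
G(1) = mex{} = 0
G(2) = mex{} = 0
G(3) = mex{0} = 1
G(4) = mex{0,0} = 1
G(5) = mex{0,0} = 1
G(6) = mex{1,0} = 2
G(7) = mex{1,1,0} = 2
G(8) = mex{1,1,0} = 2
G(9) = mex{2,1,0} = 3
G(10) = mex{2,2,1,0} = 3
G(11) = mex{2,2,1,0} = 3
G(12) = mex{3,2,1,0} = 4
G(13) = mex{3,3,2,1} = 0
G(14) = mex{3,3,2,1} = 0
G(15) = mex{4,3,2,1} = 0
G(16) = mex{0,4,3,2} = 1
G(17) = mex{0,0,3,2} = 1
G(18) = mex{0,0,3,2} = 1
G(19) = mex{1,0,4,3} = 2
G(20) = mex{1,1,0,3} = 2
G(21) = mex{1,1,0,3} = 2
G(22) = mex{2,1,0,4} = 3
G(23) = mex{2,2,1,0} = 3
G(24) = mex{2,2,1,0} = 3
G(25) = mex{3,2,1,0} = 4
G(26) = mex{3,3,2,1} = 0

0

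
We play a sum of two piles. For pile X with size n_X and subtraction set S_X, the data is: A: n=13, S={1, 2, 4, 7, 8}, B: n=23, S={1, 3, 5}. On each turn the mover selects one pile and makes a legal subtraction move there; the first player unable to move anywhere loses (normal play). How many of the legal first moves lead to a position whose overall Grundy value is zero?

Pile A, S = {1, 2, 4, 7, 8}:
G(0) = 0
G(1) = mex{0} = 1
G(2) = mex{1,0} = 2
G(3) = mex{2,1} = 0
G(4) = mex{0,2,0} = 1
G(5) = mex{1,0,1} = 2
G(6) = mex{2,1,2} = 0
G(7) = mex{0,2,0,0} = 1
G(8) = mex{1,0,1,1,0} = 2
G(9) = mex{2,1,2,2,1} = 0
G(10) = mex{0,2,0,0,2} = 1
G(11) = mex{1,0,1,1,0} = 2
G(12) = mex{2,1,2,2,1} = 0
G(13) = mex{0,2,0,0,2} = 1
G_A(13) = 1.
Pile B, S = {1, 3, 5}:
G(0) = 0
G(1) = mex{0} = 1
G(2) = mex{1} = 0
G(3) = mex{0,0} = 1
G(4) = mex{1,1} = 0
G(5) = mex{0,0,0} = 1
G(6) = mex{1,1,1} = 0
G(7) = mex{0,0,0} = 1
G(8) = mex{1,1,1} = 0
G(9) = mex{0,0,0} = 1
G(10) = mex{1,1,1} = 0
G(11) = mex{0,0,0} = 1
G(12) = mex{1,1,1} = 0
G(13) = mex{0,0,0} = 1
G(14) = mex{1,1,1} = 0
G(15) = mex{0,0,0} = 1
G(16) = mex{1,1,1} = 0
G(17) = mex{0,0,0} = 1
G(18) = mex{1,1,1} = 0
G(19) = mex{0,0,0} = 1
G(20) = mex{1,1,1} = 0
G(21) = mex{0,0,0} = 1
G(22) = mex{1,1,1} = 0
G(23) = mex{0,0,0} = 1
G_B(23) = 1.
Combined Grundy value = 1 ⊕ 1 = 0.
A winning move leaves total XOR = 0, i.e. changes one component's Grundy value g to g ⊕ X where X is the current total.
Pile A: target g' = 1⊕0 = 1, but every legal move changes the Grundy value (mex property), so 0 moves.
Pile B: target g' = 1⊕0 = 1, but every legal move changes the Grundy value (mex property), so 0 moves.

0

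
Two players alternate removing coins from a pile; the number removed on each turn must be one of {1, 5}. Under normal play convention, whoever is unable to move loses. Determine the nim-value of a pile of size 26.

n :  0  1  2  3  4  5  6  7  8  9 10 11 12 13 14 15 16 17 18 19 20 21 22 23 24 25 26
G :  0  1  0  1  0  1  0  1  0  1  0  1  0  1  0  1  0  1  0  1  0  1  0  1  0  1  0

0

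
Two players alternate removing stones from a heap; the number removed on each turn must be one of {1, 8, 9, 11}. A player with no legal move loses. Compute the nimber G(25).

n :  0  1  2  3  4  5  6  7  8  9 10 11 12 13 14 15 16 17 18 19 20 21 22 23 24 25
G :  0  1  0  1  0  1  0  1  2  3  2  3  2  3  2  3  0  1  0  1  0  1  0  1  2  3

3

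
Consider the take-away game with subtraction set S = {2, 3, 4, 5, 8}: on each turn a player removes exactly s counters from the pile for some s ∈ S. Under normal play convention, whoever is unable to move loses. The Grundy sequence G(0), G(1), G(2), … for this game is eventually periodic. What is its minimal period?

G(0) = 0
G(1) = mex{} = 0
G(2) = mex{0} = 1
G(3) = mex{0,0} = 1
G(4) = mex{1,0,0} = 2
G(5) = mex{1,1,0,0} = 2
G(6) = mex{2,1,1,0} = 3
G(7) = mex{2,2,1,1} = 0
G(8) = mex{3,2,2,1,0} = 4
G(9) = mex{0,3,2,2,0} = 1
G(10) = mex{4,0,3,2,1} = 5
G(11) = mex{1,4,0,3,1} = 2
G(12) = mex{5,1,4,0,2} = 3
G(13) = mex{2,5,1,4,2} = 0
G(14) = mex{3,2,5,1,3} = 0
G(15) = mex{0,3,2,5,0} = 1
G(16) = mex{0,0,3,2,4} = 1
G(17) = mex{1,0,0,3,1} = 2
G(18) = mex{1,1,0,0,5} = 2
G(19) = mex{2,1,1,0,2} = 3
G(20) = mex{2,2,1,1,3} = 0
G(21) = mex{3,2,2,1,0} = 4
G(22) = mex{0,3,2,2,0} = 1
G(23) = mex{4,0,3,2,1} = 5
G(24) = mex{1,4,0,3,1} = 2
G(25) = mex{5,1,4,0,2} = 3
G(26) = mex{2,5,1,4,2} = 0
G(27) = mex{3,2,5,1,3} = 0
G(n+13) = G(n) holds for n = 0,…,7 (a full window of length max(S) = 8), so the sequence is purely periodic with period 13.

13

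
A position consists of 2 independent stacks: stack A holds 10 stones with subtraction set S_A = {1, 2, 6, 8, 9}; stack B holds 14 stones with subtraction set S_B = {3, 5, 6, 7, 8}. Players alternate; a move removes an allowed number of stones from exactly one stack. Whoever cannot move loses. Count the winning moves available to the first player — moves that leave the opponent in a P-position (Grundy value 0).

Stack A, S = {1, 2, 6, 8, 9}:
n :  0  1  2  3  4  5  6  7  8  9 10
G :  0  1  2  0  1  2  3  0  1  2  0
G_A(10) = 0.
Stack B, S = {3, 5, 6, 7, 8}:
G(0) = 0
G(1) = mex{} = 0
G(2) = mex{} = 0
G(3) = mex{0} = 1
G(4) = mex{0} = 1
G(5) = mex{0,0} = 1
G(6) = mex{1,0,0} = 2
G(7) = mex{1,0,0,0} = 2
G(8) = mex{1,1,0,0,0} = 2
G(9) = mex{2,1,1,0,0} = 3
G(10) = mex{2,1,1,1,0} = 3
G(11) = mex{2,2,1,1,1} = 0
G(12) = mex{3,2,2,1,1} = 0
G(13) = mex{3,2,2,2,1} = 0
G(14) = mex{0,3,2,2,2} = 1
G_B(14) = 1.
Combined Grundy value = 0 ⊕ 1 = 1.
A winning move leaves total XOR = 0, i.e. changes one component's Grundy value g to g ⊕ X where X is the current total.
Stack A: need g' = 0⊕1 = 1. Options: 10−1→G=2, 10−2→G=1, 10−6→G=1, 10−8→G=2, 10−9→G=1. Hits: 3.
Stack B: need g' = 1⊕1 = 0. Options: 14−3→G=0, 14−5→G=3, 14−6→G=2, 14−7→G=2, 14−8→G=2. Hits: 1.

4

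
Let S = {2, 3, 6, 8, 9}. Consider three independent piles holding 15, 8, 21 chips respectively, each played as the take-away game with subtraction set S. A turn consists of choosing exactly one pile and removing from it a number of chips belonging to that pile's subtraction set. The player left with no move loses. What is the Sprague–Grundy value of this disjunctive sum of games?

All piles use S = {2, 3, 6, 8, 9}:
G(0) = 0
G(1) = mex{} = 0
G(2) = mex{0} = 1
G(3) = mex{0,0} = 1
G(4) = mex{1,0} = 2
G(5) = mex{1,1} = 0
G(6) = mex{2,1,0} = 3
G(7) = mex{0,2,0} = 1
G(8) = mex{3,0,1,0} = 2
G(9) = mex{1,3,1,0,0} = 2
G(10) = mex{2,1,2,1,0} = 3
G(11) = mex{2,2,0,1,1} = 3
G(12) = mex{3,2,3,2,1} = 0
G(13) = mex{3,3,1,0,2} = 4
G(14) = mex{0,3,2,3,0} = 1
G(15) = mex{4,0,2,1,3} = 5
G(16) = mex{1,4,3,2,1} = 0
G(17) = mex{5,1,3,2,2} = 0
G(18) = mex{0,5,0,3,2} = 1
G(19) = mex{0,0,4,3,3} = 1
G(20) = mex{1,0,1,0,3} = 2
G(21) = mex{1,1,5,4,0} = 2
Pile A: G(15) = 5.
Pile B: G(8) = 2.
Pile C: G(21) = 2.
Combined Grundy value = 5 ⊕ 2 ⊕ 2 = 5.

5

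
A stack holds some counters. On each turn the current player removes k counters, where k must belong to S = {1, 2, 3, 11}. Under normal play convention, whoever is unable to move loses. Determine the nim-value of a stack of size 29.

n :  0  1  2  3  4  5  6  7  8  9 10 11 12 13 14 15 16 17 18 19 20 21 22 23 24 25 26 27 28 29
G :  0  1  2  3  0  1  2  3  0  1  2  3  0  1  2  3  0  1  2  3  0  1  2  3  0  1  2  3  0  1

1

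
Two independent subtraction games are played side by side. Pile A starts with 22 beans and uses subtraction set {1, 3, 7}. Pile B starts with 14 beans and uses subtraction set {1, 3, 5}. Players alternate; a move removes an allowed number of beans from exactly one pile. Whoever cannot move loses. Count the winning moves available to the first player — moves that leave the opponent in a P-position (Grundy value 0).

0

Pile A, S = {1, 3, 7}:
n :  0  1  2  3  4  5  6  7  8  9 10 11 12 13 14 15 16 17 18 19 20 21 22
G :  0  1  0  1  0  1  0  1  0  1  0  1  0  1  0  1  0  1  0  1  0  1  0
G_A(22) = 0.
Pile B, S = {1, 3, 5}:
G(0) = 0
G(1) = mex{0} = 1
G(2) = mex{1} = 0
G(3) = mex{0,0} = 1
G(4) = mex{1,1} = 0
G(5) = mex{0,0,0} = 1
G(6) = mex{1,1,1} = 0
G(7) = mex{0,0,0} = 1
G(8) = mex{1,1,1} = 0
G(9) = mex{0,0,0} = 1
G(10) = mex{1,1,1} = 0
G(11) = mex{0,0,0} = 1
G(12) = mex{1,1,1} = 0
G(13) = mex{0,0,0} = 1
G(14) = mex{1,1,1} = 0
G_B(14) = 0.
Combined Grundy value = 0 ⊕ 0 = 0.
A winning move leaves total XOR = 0, i.e. changes one component's Grundy value g to g ⊕ X where X is the current total.
Pile A: target g' = 0⊕0 = 0, but every legal move changes the Grundy value (mex property), so 0 moves.
Pile B: target g' = 0⊕0 = 0, but every legal move changes the Grundy value (mex property), so 0 moves.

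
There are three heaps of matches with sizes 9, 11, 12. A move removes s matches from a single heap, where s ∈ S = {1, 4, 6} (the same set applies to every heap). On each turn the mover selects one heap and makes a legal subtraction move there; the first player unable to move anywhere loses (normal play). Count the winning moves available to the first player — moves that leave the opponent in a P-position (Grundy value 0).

All heaps use S = {1, 4, 6}:
G(0) = 0
G(1) = mex{0} = 1
G(2) = mex{1} = 0
G(3) = mex{0} = 1
G(4) = mex{1,0} = 2
G(5) = mex{2,1} = 0
G(6) = mex{0,0,0} = 1
G(7) = mex{1,1,1} = 0
G(8) = mex{0,2,0} = 1
G(9) = mex{1,0,1} = 2
G(10) = mex{2,1,2} = 0
G(11) = mex{0,0,0} = 1
G(12) = mex{1,1,1} = 0
Heap A: G(9) = 2.
Heap B: G(11) = 1.
Heap C: G(12) = 0.
Combined Grundy value = 2 ⊕ 1 ⊕ 0 = 3.
A winning move leaves total XOR = 0, i.e. changes one component's Grundy value g to g ⊕ X where X is the current total.
Heap A: need g' = 2⊕3 = 1. Options: 9−1→G=1, 9−4→G=0, 9−6→G=1. Hits: 2.
Heap B: need g' = 1⊕3 = 2. Options: 11−1→G=0, 11−4→G=0, 11−6→G=0. Hits: 0.
Heap C: need g' = 0⊕3 = 3. Options: 12−1→G=1, 12−4→G=1, 12−6→G=1. Hits: 0.

2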